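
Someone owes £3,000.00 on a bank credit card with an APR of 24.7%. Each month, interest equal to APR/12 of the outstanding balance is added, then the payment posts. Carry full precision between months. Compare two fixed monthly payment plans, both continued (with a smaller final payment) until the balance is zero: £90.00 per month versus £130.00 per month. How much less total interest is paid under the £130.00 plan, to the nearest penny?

Monthly rate r = 24.7%/12 = 2.05833% = 0.0205833.
At £90.00/mo: n = ⌈−ln(1 − rB₀/P)/ln(1+r)⌉ = 57 payments (last £78.52); total interest = total paid − £3,000.00 = £2,118.52.
At £130.00/mo: 32 payments (last £81.67); total interest £1,111.67.
Interest saved = £2,118.52 − £1,111.67 = £1,006.85.

£1,006.85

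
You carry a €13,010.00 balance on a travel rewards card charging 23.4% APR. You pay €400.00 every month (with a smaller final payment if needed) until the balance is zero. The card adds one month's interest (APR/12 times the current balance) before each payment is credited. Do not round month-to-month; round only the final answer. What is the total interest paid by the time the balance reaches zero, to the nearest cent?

€7,821.99

Monthly rate r = 23.4%/12 = 1.95% = 0.0195.
Payoff takes n = ⌈−ln(1 − rB₀/P)/ln(1+r)⌉ = ⌈52.079⌉ = 53 payments; the last is €31.99.
Total paid = 52·€400.00 + €31.99 = €20,831.99.
Total interest = total paid − principal = €20,831.99 − €13,010.00 = €7,821.99.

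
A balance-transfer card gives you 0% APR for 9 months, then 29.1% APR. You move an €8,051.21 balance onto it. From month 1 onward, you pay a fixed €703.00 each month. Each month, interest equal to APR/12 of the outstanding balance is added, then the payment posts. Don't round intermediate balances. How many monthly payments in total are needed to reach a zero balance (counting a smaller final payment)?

Promo months 1–9 at r₀ = 0%/12 = 0; months 10+ at r₁ = 29.1%/12 = 0.02425.
After month 9 (no interest yet): B = €8,051.21 − 9·€703.00 = €1,724.21.
Then at r₁ with €703.00/mo: n₂ = −ln(1 − r₁·B/P)/ln(1+r₁) ≈ 2.56 → 3 more payments.

12 months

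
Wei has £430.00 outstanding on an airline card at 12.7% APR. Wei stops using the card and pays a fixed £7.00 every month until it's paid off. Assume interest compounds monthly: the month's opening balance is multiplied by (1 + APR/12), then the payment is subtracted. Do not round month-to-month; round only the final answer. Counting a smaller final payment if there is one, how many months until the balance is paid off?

Monthly rate r = 12.7%/12 = 1.05833% = 0.0105833.
Recurrence: B ← B·(1+r) − £7.00.
Month 1: interest £4.55; balance after payment £427.55.
Month 2: interest £4.52; balance after payment £425.08.
Closed form: n = −ln(1 − rB₀/P)/ln(1+r) = −ln(0.34988)/ln(1.01058) ≈ 99.752, so the balance reaches zero during payment 100.

100 months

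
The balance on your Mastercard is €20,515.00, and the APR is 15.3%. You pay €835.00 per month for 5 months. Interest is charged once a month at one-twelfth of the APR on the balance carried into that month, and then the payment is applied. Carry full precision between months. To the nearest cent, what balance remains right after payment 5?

Monthly rate r = 15.3%/12 = 1.275% = 0.01275.
Each month: B ← B·(1+r) − €835.00.
Month 1: interest €261.57; balance after payment €19,941.57.
Month 2: interest €254.25; balance after payment €19,360.82.
Month 3: interest €246.85; balance after payment €18,772.67.
Month 4: interest €239.35; balance after payment €18,177.02.
Month 5: interest €231.76; balance after payment €17,573.78.

€17,573.78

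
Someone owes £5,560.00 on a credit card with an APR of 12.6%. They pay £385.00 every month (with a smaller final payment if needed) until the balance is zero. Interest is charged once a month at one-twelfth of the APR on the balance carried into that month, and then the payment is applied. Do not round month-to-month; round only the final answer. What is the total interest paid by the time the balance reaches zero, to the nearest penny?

Monthly rate r = 12.6%/12 = 1.05% = 0.0105.
Payoff takes n = ⌈−ln(1 − rB₀/P)/ln(1+r)⌉ = ⌈15.744⌉ = 16 payments; the last is £286.67.
Total paid = 15·£385.00 + £286.67 = £6,061.67.
Total interest = total paid − principal = £6,061.67 − £5,560.00 = £501.67.

£501.67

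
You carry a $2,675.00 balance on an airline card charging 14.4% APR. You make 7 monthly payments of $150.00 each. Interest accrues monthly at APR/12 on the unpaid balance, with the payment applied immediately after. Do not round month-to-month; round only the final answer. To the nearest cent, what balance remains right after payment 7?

Monthly rate r = 14.4%/12 = 1.2% = 0.012.
Each month: B ← B·(1+r) − $150.00.
Month 1: interest $32.10; balance after payment $2,557.10.
Month 2: interest $30.69; balance after payment $2,437.79.
Month 3: interest $29.25; balance after payment $2,317.04.
Month 4: interest $27.80; balance after payment $2,194.84.
Month 5: interest $26.34; balance after payment $2,071.18.
Month 6: interest $24.85; balance after payment $1,946.04.
Month 7: interest $23.35; balance after payment $1,819.39.

$1,819.39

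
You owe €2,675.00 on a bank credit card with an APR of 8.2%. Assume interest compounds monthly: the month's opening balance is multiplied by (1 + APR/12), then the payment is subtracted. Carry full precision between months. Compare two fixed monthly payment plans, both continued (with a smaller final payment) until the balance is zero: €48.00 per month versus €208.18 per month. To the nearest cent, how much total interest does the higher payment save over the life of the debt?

€569.16

Monthly rate r = 8.2%/12 = 0.683333% = 0.00683333.
At €48.00/mo: n = ⌈−ln(1 − rB₀/P)/ln(1+r)⌉ = 71 payments (last €18.69); total interest = total paid − €2,675.00 = €703.69.
At €208.18/mo: 14 payments (last €103.19); total interest €134.53.
Interest saved = €703.69 − €134.53 = €569.16.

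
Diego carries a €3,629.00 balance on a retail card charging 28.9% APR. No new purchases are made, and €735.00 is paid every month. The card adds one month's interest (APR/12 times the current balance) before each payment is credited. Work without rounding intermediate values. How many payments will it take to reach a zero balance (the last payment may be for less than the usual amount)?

Monthly rate r = 28.9%/12 = 2.40833% = 0.0240833.
Recurrence: B ← B·(1+r) − €735.00.
Month 1: interest €87.40; balance after payment €2,981.40.
Month 2: interest €71.80; balance after payment €2,318.20.
Month 3: interest €55.83; balance after payment €1,639.03.
Month 4: interest €39.47; balance after payment €943.50.
Month 5: interest €22.72; balance after payment €231.23.
Month 6: interest €5.57; balance after payment €0.00.

6 months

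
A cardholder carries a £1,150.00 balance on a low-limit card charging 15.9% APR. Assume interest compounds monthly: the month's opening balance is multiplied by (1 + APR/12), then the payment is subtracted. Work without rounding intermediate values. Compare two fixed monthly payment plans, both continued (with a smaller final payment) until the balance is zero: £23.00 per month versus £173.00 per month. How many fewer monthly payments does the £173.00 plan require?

Monthly rate r = 15.9%/12 = 1.325% = 0.01325.
At £23.00/mo: n = ⌈−ln(1 − rB₀/P)/ln(1+r)⌉ = 83 payments (last £11.96); total interest = total paid − £1,150.00 = £747.96.
At £173.00/mo: 8 payments (last £0.79); total interest £61.79.
Payments saved = 83 − 8 = 75.

75 fewer payments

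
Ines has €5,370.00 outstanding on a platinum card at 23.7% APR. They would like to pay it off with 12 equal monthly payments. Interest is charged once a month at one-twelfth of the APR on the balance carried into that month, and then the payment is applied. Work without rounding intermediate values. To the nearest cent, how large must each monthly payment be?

Monthly rate r = 23.7%/12 = 1.975% = 0.01975.
Level-payment amortization: P = B₀·r / (1 − (1+r)^(−n)) = 5370.00·0.01975 / (1 − 1.01975^(−12)).
Denominator 1 − (1+r)^(−12) = 0.209184028.
P = 106.058 / 0.209184028 ≈ 507.01.

€507.01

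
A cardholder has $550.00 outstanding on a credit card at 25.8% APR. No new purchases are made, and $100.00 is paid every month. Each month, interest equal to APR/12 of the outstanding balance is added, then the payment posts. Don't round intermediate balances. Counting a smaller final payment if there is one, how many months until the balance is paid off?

Monthly rate r = 25.8%/12 = 2.15% = 0.0215.
Recurrence: B ← B·(1+r) − $100.00.
Month 1: interest $11.83; balance after payment $461.83.
Month 2: interest $9.93; balance after payment $371.75.
Month 3: interest $7.99; balance after payment $279.75.
Month 4: interest $6.01; balance after payment $185.76.
Month 5: interest $3.99; balance after payment $89.76.
Month 6: interest $1.93; balance after payment $0.00.

6 months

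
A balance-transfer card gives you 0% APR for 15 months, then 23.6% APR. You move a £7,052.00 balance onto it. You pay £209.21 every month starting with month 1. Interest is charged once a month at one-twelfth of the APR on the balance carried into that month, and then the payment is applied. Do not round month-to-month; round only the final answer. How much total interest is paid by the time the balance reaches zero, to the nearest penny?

Promo months 1–15 at r₀ = 0%/12 = 0; months 16+ at r₁ = 23.6%/12 = 0.0196667.
After month 15 (no interest yet): B = £7,052.00 − 15·£209.21 = £3,913.85.
Then at r₁ with £209.21/mo: n₂ = −ln(1 − r₁·B/P)/ln(1+r₁) ≈ 23.55 → 24 more payments.
Total paid = 38·£209.21 + £116.47 = £8,066.45; interest = £8,066.45 − £7,052.00 = £1,014.45.

£1,014.45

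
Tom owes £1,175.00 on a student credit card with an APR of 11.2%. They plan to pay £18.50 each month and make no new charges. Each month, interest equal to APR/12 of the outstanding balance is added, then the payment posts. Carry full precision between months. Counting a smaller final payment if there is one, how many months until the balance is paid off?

Monthly rate r = 11.2%/12 = 0.933333% = 0.00933333.
Recurrence: B ← B·(1+r) − £18.50.
Month 1: interest £10.97; balance after payment £1,167.47.
Month 2: interest £10.90; balance after payment £1,159.86.
Closed form: n = −ln(1 − rB₀/P)/ln(1+r) = −ln(0.40721)/ln(1.00933) ≈ 96.709, so the balance reaches zero during payment 97.

97 months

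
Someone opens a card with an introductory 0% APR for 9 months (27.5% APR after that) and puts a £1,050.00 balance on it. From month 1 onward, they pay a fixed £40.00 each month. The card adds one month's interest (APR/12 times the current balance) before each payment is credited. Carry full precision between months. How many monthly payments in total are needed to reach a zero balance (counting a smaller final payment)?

32 payments

Promo months 1–9 at r₀ = 0%/12 = 0; months 10+ at r₁ = 27.5%/12 = 0.0229167.
After month 9 (no interest yet): B = £1,050.00 − 9·£40.00 = £690.00.
Then at r₁ with £40.00/mo: n₂ = −ln(1 − r₁·B/P)/ln(1+r₁) ≈ 22.20 → 23 more payments.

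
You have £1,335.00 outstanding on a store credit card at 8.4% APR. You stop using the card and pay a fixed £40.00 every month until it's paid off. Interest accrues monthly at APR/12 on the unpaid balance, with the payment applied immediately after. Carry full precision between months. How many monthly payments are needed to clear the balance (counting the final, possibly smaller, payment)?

39 payments

Monthly rate r = 8.4%/12 = 0.7% = 0.007.
Recurrence: B ← B·(1+r) − £40.00.
Month 1: interest £9.35; balance after payment £1,304.35.
Month 2: interest £9.13; balance after payment £1,273.48.
Closed form: n = −ln(1 − rB₀/P)/ln(1+r) = −ln(0.76638)/ln(1.007) ≈ 38.145, so the balance reaches zero during payment 39.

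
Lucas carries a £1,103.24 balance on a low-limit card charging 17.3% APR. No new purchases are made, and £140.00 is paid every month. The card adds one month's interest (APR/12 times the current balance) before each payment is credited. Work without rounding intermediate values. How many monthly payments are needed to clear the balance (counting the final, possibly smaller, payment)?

Monthly rate r = 17.3%/12 = 1.44167% = 0.0144167.
Recurrence: B ← B·(1+r) − £140.00.
Month 1: interest £15.91; balance after payment £979.15.
Month 2: interest £14.12; balance after payment £853.26.
Closed form: n = −ln(1 − rB₀/P)/ln(1+r) = −ln(0.88639)/ln(1.01442) ≈ 8.425, so the balance reaches zero during payment 9.

9 months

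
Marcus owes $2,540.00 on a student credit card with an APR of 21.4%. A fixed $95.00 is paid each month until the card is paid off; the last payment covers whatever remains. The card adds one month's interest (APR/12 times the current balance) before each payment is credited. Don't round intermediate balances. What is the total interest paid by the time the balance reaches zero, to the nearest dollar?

$942

Monthly rate r = 21.4%/12 = 1.78333% = 0.0178333.
Payoff takes n = ⌈−ln(1 − rB₀/P)/ln(1+r)⌉ = ⌈36.648⌉ = 37 payments; the last is $61.79.
Total paid = 36·$95.00 + $61.79 = $3,481.79.
Total interest = total paid − principal = $3,481.79 − $2,540.00 = $941.79.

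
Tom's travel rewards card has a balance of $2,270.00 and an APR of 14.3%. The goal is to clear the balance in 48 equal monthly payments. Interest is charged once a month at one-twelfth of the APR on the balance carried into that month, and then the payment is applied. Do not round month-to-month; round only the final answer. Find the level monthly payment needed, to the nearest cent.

Monthly rate r = 14.3%/12 = 1.19167% = 0.0119167.
Level-payment amortization: P = B₀·r / (1 − (1+r)^(−n)) = 2270.00·0.0119167 / (1 − 1.01192^(−48)).
Denominator 1 − (1+r)^(−48) = 0.433692844.
P = 27.0508 / 0.433692844 ≈ 62.37.

$62.37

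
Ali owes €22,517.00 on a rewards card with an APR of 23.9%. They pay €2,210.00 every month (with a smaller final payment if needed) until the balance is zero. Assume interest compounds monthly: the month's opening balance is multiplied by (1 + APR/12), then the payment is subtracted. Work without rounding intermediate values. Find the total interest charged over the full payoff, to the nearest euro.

€2,905

Monthly rate r = 23.9%/12 = 1.99167% = 0.0199167.
Payoff takes n = ⌈−ln(1 − rB₀/P)/ln(1+r)⌉ = ⌈11.501⌉ = 12 payments; the last is €1,112.18.
Total paid = 11·€2,210.00 + €1,112.18 = €25,422.18.
Total interest = total paid − principal = €25,422.18 − €22,517.00 = €2,905.18.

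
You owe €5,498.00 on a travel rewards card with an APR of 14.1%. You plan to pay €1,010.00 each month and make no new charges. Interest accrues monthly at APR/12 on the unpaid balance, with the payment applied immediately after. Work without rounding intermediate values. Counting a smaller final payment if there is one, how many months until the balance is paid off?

6 months

Monthly rate r = 14.1%/12 = 1.175% = 0.01175.
Recurrence: B ← B·(1+r) − €1,010.00.
Month 1: interest €64.60; balance after payment €4,552.60.
Month 2: interest €53.49; balance after payment €3,596.09.
Month 3: interest €42.25; balance after payment €2,628.35.
Month 4: interest €30.88; balance after payment €1,649.23.
Month 5: interest €19.38; balance after payment €658.61.
Month 6: interest €7.74; balance after payment €0.00.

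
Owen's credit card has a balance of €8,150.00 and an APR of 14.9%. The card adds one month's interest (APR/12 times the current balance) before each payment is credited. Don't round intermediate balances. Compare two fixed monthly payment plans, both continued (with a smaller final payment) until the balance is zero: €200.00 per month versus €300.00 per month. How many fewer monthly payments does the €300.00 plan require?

24 fewer payments

Monthly rate r = 14.9%/12 = 1.24167% = 0.0124167.
At €200.00/mo: n = ⌈−ln(1 − rB₀/P)/ln(1+r)⌉ = 58 payments (last €29.09); total interest = total paid − €8,150.00 = €3,279.09.
At €300.00/mo: 34 payments (last €103.38); total interest €1,853.38.
Payments saved = 58 − 34 = 24.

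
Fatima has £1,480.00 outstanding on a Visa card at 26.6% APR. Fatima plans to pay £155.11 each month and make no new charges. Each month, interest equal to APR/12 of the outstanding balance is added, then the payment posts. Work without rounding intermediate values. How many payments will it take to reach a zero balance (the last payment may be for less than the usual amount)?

Monthly rate r = 26.6%/12 = 2.21667% = 0.0221667.
Recurrence: B ← B·(1+r) − £155.11.
Month 1: interest £32.81; balance after payment £1,357.70.
Month 2: interest £30.10; balance after payment £1,232.68.
Closed form: n = −ln(1 − rB₀/P)/ln(1+r) = −ln(0.78849)/ln(1.02217) ≈ 10.839, so the balance reaches zero during payment 11.

11 months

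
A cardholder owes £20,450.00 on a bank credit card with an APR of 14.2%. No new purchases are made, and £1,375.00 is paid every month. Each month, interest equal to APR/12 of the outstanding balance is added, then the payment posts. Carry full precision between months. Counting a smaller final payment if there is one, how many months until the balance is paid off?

17 months

Monthly rate r = 14.2%/12 = 1.18333% = 0.0118333.
Recurrence: B ← B·(1+r) − £1,375.00.
Month 1: interest £241.99; balance after payment £19,316.99.
Month 2: interest £228.58; balance after payment £18,170.58.
Closed form: n = −ln(1 − rB₀/P)/ln(1+r) = −ln(0.82401)/ln(1.01183) ≈ 16.455, so the balance reaches zero during payment 17.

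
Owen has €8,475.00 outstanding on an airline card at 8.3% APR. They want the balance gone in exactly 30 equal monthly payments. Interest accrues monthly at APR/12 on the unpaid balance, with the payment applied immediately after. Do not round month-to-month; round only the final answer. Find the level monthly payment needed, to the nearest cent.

Monthly rate r = 8.3%/12 = 0.691667% = 0.00691667.
Level-payment amortization: P = B₀·r / (1 − (1+r)^(−n)) = 8475.00·0.00691667 / (1 − 1.00692^(−30)).
Denominator 1 − (1+r)^(−30) = 0.186806091.
P = 58.6188 / 0.186806091 ≈ 313.79.

€313.79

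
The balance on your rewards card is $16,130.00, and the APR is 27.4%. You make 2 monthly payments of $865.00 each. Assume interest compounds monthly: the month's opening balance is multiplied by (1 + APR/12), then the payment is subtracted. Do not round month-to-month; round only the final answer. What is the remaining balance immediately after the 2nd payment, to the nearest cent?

Monthly rate r = 27.4%/12 = 2.28333% = 0.0228333.
Each month: B ← B·(1+r) − $865.00.
Month 1: interest $368.30; balance after payment $15,633.30.
Month 2: interest $356.96; balance after payment $15,125.26.

$15,125.26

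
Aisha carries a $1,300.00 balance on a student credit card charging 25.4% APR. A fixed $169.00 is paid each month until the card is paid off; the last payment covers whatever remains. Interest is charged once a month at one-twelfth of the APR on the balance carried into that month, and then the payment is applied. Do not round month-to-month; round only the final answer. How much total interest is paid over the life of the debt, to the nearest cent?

$134.34

Monthly rate r = 25.4%/12 = 2.11667% = 0.0211667.
Payoff takes n = ⌈−ln(1 − rB₀/P)/ln(1+r)⌉ = ⌈8.485⌉ = 9 payments; the last is $82.34.
Total paid = 8·$169.00 + $82.34 = $1,434.34.
Total interest = total paid − principal = $1,434.34 − $1,300.00 = $134.34.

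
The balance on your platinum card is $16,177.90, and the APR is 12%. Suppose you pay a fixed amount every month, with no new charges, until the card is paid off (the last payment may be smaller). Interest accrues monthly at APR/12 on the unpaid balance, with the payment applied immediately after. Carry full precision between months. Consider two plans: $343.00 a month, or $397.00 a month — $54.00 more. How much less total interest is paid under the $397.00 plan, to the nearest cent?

Monthly rate r = 12%/12 = 1% = 0.01.
At $343.00/mo: n = ⌈−ln(1 − rB₀/P)/ln(1+r)⌉ = 65 payments (last $41.27); total interest = total paid − $16,177.90 = $5,815.37.
At $397.00/mo: 53 payments (last $239.61); total interest $4,705.71.
Interest saved = $5,815.37 − $4,705.71 = $1,109.66.

$1,109.66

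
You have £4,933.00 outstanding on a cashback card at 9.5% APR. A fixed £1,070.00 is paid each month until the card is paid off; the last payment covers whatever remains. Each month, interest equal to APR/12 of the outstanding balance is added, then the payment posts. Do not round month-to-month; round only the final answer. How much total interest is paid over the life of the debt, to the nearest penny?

£113.00

Monthly rate r = 9.5%/12 = 0.791667% = 0.00791667.
Payoff takes n = ⌈−ln(1 − rB₀/P)/ln(1+r)⌉ = ⌈4.715⌉ = 5 payments; the last is £766.00.
Total paid = 4·£1,070.00 + £766.00 = £5,046.00.
Total interest = total paid − principal = £5,046.00 − £4,933.00 = £113.00.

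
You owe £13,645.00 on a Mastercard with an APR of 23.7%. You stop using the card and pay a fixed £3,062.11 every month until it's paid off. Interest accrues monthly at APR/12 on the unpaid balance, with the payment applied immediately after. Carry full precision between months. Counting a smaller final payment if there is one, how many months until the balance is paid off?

5 months

Monthly rate r = 23.7%/12 = 1.975% = 0.01975.
Recurrence: B ← B·(1+r) − £3,062.11.
Month 1: interest £269.49; balance after payment £10,852.38.
Month 2: interest £214.33; balance after payment £8,004.60.
Month 3: interest £158.09; balance after payment £5,100.58.
Month 4: interest £100.74; balance after payment £2,139.21.
Month 5: interest £42.25; balance after payment £0.00.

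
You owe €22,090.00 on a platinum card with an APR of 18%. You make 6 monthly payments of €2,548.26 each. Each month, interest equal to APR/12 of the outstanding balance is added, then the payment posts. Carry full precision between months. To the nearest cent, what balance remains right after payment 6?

Monthly rate r = 18%/12 = 1.5% = 0.015.
Each month: B ← B·(1+r) − €2,548.26.
Month 1: interest €331.35; balance after payment €19,873.09.
Month 2: interest €298.10; balance after payment €17,622.93.
Month 3: interest €264.34; balance after payment €15,339.01.
Month 4: interest €230.09; balance after payment €13,020.84.
Month 5: interest €195.31; balance after payment €10,667.89.
Month 6: interest €160.02; balance after payment €8,279.65.

€8,279.65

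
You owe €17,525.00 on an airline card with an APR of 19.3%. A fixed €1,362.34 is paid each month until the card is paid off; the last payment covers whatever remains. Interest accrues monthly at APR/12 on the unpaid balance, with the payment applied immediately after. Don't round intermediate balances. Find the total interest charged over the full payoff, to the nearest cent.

€2,269.72

Monthly rate r = 19.3%/12 = 1.60833% = 0.0160833.
Payoff takes n = ⌈−ln(1 − rB₀/P)/ln(1+r)⌉ = ⌈14.528⌉ = 15 payments; the last is €721.96.
Total paid = 14·€1,362.34 + €721.96 = €19,794.72.
Total interest = total paid − principal = €19,794.72 − €17,525.00 = €2,269.72.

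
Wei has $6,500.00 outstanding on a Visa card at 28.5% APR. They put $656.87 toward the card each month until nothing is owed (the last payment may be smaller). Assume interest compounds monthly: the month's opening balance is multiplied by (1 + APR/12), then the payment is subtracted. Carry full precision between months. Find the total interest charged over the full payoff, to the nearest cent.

$999.02

Monthly rate r = 28.5%/12 = 2.375% = 0.02375.
Payoff takes n = ⌈−ln(1 − rB₀/P)/ln(1+r)⌉ = ⌈11.413⌉ = 12 payments; the last is $273.45.
Total paid = 11·$656.87 + $273.45 = $7,499.02.
Total interest = total paid − principal = $7,499.02 − $6,500.00 = $999.02.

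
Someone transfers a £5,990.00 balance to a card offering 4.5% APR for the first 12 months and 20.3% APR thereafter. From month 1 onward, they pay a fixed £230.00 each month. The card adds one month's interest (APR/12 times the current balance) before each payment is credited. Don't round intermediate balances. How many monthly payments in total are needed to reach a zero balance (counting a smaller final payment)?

Promo months 1–12 at r₀ = 4.5%/12 = 0.00375; months 13+ at r₁ = 20.3%/12 = 0.0169167.
After month 12: iterate B ← B·(1+r₀) − £230.00 for 12 months → £3,447.54.
Then at r₁ with £230.00/mo: n₂ = −ln(1 − r₁·B/P)/ln(1+r₁) ≈ 17.43 → 18 more payments.

30 months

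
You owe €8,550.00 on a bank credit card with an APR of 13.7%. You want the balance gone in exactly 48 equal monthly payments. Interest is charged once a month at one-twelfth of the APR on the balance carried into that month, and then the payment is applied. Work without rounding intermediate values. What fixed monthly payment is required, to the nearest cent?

Monthly rate r = 13.7%/12 = 1.14167% = 0.0114167.
Level-payment amortization: P = B₀·r / (1 − (1+r)^(−n)) = 8550.00·0.0114167 / (1 − 1.01142^(−48)).
Denominator 1 − (1+r)^(−48) = 0.420097585.
P = 97.6125 / 0.420097585 ≈ 232.36.

€232.36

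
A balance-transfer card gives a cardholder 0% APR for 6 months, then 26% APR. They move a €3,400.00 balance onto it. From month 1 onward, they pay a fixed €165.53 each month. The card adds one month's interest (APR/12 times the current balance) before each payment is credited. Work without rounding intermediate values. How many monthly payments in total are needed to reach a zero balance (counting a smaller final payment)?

24 months

Promo months 1–6 at r₀ = 0%/12 = 0; months 7+ at r₁ = 26%/12 = 0.0216667.
After month 6 (no interest yet): B = €3,400.00 − 6·€165.53 = €2,406.82.
Then at r₁ with €165.53/mo: n₂ = −ln(1 − r₁·B/P)/ln(1+r₁) ≈ 17.65 → 18 more payments.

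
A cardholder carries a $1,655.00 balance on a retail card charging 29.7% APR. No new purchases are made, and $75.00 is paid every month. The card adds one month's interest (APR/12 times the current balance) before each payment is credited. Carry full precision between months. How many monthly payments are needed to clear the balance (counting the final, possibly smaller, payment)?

Monthly rate r = 29.7%/12 = 2.475% = 0.02475.
Recurrence: B ← B·(1+r) − $75.00.
Month 1: interest $40.96; balance after payment $1,620.96.
Month 2: interest $40.12; balance after payment $1,586.08.
Closed form: n = −ln(1 − rB₀/P)/ln(1+r) = −ln(0.45385)/ln(1.02475) ≈ 32.312, so the balance reaches zero during payment 33.

33 payments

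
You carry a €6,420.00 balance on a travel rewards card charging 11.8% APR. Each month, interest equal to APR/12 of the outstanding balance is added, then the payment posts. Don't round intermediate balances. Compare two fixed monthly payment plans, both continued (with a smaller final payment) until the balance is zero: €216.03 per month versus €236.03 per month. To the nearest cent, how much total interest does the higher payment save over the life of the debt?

€123.08

Monthly rate r = 11.8%/12 = 0.983333% = 0.00983333.
At €216.03/mo: n = ⌈−ln(1 − rB₀/P)/ln(1+r)⌉ = 36 payments (last €69.72); total interest = total paid − €6,420.00 = €1,210.77.
At €236.03/mo: 32 payments (last €190.76); total interest €1,087.69.
Interest saved = €1,210.77 − €1,087.69 = €123.08.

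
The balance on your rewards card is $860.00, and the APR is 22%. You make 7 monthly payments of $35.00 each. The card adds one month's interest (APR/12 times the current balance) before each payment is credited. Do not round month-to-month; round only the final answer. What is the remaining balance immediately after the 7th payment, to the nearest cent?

$717.73

Monthly rate r = 22%/12 = 1.83333% = 0.0183333.
Each month: B ← B·(1+r) − $35.00.
Month 1: interest $15.77; balance after payment $840.77.
Month 2: interest $15.41; balance after payment $821.18.
Month 3: interest $15.05; balance after payment $801.24.
Month 4: interest $14.69; balance after payment $780.93.
Month 5: interest $14.32; balance after payment $760.24.
Month 6: interest $13.94; balance after payment $739.18.
Month 7: interest $13.55; balance after payment $717.73.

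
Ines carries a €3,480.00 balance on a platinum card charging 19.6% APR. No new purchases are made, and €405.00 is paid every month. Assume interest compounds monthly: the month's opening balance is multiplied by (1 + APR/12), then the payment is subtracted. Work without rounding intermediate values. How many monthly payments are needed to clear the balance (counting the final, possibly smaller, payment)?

10 months

Monthly rate r = 19.6%/12 = 1.63333% = 0.0163333.
Recurrence: B ← B·(1+r) − €405.00.
Month 1: interest €56.84; balance after payment €3,131.84.
Month 2: interest €51.15; balance after payment €2,777.99.
Closed form: n = −ln(1 − rB₀/P)/ln(1+r) = −ln(0.85965)/ln(1.01633) ≈ 9.334, so the balance reaches zero during payment 10.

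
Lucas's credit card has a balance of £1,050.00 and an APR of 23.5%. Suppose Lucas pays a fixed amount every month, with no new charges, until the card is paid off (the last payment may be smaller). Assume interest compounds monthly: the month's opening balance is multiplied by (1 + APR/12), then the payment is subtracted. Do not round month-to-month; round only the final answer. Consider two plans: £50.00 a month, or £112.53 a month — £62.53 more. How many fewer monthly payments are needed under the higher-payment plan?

17 fewer payments

Monthly rate r = 23.5%/12 = 1.95833% = 0.0195833.
At £50.00/mo: n = ⌈−ln(1 − rB₀/P)/ln(1+r)⌉ = 28 payments (last £15.87); total interest = total paid − £1,050.00 = £315.87.
At £112.53/mo: 11 payments (last £45.78); total interest £121.08.
Payments saved = 28 − 11 = 17.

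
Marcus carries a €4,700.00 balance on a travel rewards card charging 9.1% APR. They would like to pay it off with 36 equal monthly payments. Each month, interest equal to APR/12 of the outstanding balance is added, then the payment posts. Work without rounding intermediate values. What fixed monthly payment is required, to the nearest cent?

€149.68

Monthly rate r = 9.1%/12 = 0.758333% = 0.00758333.
Level-payment amortization: P = B₀·r / (1 − (1+r)^(−n)) = 4700.00·0.00758333 / (1 − 1.00758^(−36)).
Denominator 1 − (1+r)^(−36) = 0.238122943.
P = 35.6417 / 0.238122943 ≈ 149.68.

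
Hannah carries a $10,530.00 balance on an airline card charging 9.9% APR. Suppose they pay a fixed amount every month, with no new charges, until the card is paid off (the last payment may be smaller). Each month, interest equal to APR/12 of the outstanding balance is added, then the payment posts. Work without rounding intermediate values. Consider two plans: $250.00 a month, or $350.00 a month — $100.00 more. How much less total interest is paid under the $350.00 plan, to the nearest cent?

Monthly rate r = 9.9%/12 = 0.825% = 0.00825.
At $250.00/mo: n = ⌈−ln(1 − rB₀/P)/ln(1+r)⌉ = 52 payments (last $240.57); total interest = total paid − $10,530.00 = $2,460.57.
At $350.00/mo: 35 payments (last $253.55); total interest $1,623.55.
Interest saved = $2,460.57 − $1,623.55 = $837.02.

$837.02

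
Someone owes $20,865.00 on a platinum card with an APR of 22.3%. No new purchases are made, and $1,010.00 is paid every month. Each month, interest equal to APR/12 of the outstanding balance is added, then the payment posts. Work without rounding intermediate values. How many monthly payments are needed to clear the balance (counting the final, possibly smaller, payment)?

27 months

Monthly rate r = 22.3%/12 = 1.85833% = 0.0185833.
Recurrence: B ← B·(1+r) − $1,010.00.
Month 1: interest $387.74; balance after payment $20,242.74.
Month 2: interest $376.18; balance after payment $19,608.92.
Closed form: n = −ln(1 − rB₀/P)/ln(1+r) = −ln(0.6161)/ln(1.01858) ≈ 26.305, so the balance reaches zero during payment 27.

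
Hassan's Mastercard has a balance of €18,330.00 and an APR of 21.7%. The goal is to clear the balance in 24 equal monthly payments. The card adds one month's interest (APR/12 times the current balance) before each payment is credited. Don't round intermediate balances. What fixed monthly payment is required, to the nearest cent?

Monthly rate r = 21.7%/12 = 1.80833% = 0.0180833.
Level-payment amortization: P = B₀·r / (1 − (1+r)^(−n)) = 18330.00·0.0180833 / (1 − 1.01808^(−24)).
Denominator 1 − (1+r)^(−24) = 0.349570647.
P = 331.467 / 0.349570647 ≈ 948.21.

€948.21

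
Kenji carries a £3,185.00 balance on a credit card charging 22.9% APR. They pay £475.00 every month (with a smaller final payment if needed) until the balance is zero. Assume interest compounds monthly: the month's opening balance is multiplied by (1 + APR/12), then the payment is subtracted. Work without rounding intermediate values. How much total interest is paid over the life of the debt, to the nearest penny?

£256.26

Monthly rate r = 22.9%/12 = 1.90833% = 0.0190833.
Payoff takes n = ⌈−ln(1 − rB₀/P)/ln(1+r)⌉ = ⌈7.243⌉ = 8 payments; the last is £116.26.
Total paid = 7·£475.00 + £116.26 = £3,441.26.
Total interest = total paid − principal = £3,441.26 − £3,185.00 = £256.26.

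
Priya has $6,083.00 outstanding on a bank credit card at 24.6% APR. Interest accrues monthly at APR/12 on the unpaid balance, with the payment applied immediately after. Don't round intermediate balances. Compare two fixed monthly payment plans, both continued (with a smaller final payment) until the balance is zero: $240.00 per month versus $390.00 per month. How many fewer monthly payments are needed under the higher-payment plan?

Monthly rate r = 24.6%/12 = 2.05% = 0.0205.
At $240.00/mo: n = ⌈−ln(1 − rB₀/P)/ln(1+r)⌉ = 37 payments (last $30.75); total interest = total paid − $6,083.00 = $2,587.75.
At $390.00/mo: 19 payments (last $384.86); total interest $1,321.86.
Payments saved = 37 − 19 = 18.

18 fewer payments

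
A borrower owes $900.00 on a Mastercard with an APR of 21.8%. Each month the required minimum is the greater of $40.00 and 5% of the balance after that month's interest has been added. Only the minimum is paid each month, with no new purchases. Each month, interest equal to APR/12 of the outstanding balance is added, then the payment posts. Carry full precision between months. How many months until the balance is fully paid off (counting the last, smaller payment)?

Monthly rate r = 21.8%/12 = 1.81667% = 0.0181667.
While 5% of the post-interest balance exceeds $40.00, each month B ← (B·(1+r))·(1 − 0.05), i.e. B shrinks by the factor (1+r)·0.95 = 0.96726.
This holds for months 1–5. Entering month 6 the balance is $762.00; 5% of the post-interest balance is now below $40.00, so the flat $40.00 minimum applies from here.
From month 6 a fixed $40.00 at rate r clears $762.00 in 24 more payments. Total: 5 + 24 = 29 months.

29 months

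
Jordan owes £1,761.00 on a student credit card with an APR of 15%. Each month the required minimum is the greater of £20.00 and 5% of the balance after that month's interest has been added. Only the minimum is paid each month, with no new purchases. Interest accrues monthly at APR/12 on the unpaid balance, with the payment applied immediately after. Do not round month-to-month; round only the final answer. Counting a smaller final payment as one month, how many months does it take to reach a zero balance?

Monthly rate r = 15%/12 = 1.25% = 0.0125.
While 5% of the post-interest balance exceeds £20.00, each month B ← (B·(1+r))·(1 − 0.05), i.e. B shrinks by the factor (1+r)·0.95 = 0.96187.
This holds for months 1–39. Entering month 40 the balance is £386.71; 5% of the post-interest balance is now below £20.00, so the flat £20.00 minimum applies from here.
From month 40 a fixed £20.00 at rate r clears £386.71 in 23 more payments. Total: 39 + 23 = 62 months.

62 months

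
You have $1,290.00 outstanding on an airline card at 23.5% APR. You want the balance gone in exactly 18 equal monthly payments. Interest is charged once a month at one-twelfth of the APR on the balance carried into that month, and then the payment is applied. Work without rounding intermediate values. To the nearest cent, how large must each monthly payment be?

Monthly rate r = 23.5%/12 = 1.95833% = 0.0195833.
Level-payment amortization: P = B₀·r / (1 − (1+r)^(−n)) = 1290.00·0.0195833 / (1 − 1.01958^(−18)).
Denominator 1 − (1+r)^(−18) = 0.294672361.
P = 25.2625 / 0.294672361 ≈ 85.73.

$85.73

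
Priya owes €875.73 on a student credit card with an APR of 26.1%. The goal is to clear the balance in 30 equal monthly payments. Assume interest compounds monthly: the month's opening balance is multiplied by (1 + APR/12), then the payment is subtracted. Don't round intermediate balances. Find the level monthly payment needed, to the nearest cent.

Monthly rate r = 26.1%/12 = 2.175% = 0.02175.
Level-payment amortization: P = B₀·r / (1 − (1+r)^(−n)) = 875.73·0.02175 / (1 − 1.02175^(−30)).
Denominator 1 − (1+r)^(−30) = 0.475602505.
P = 19.0471 / 0.475602505 ≈ 40.05.

€40.05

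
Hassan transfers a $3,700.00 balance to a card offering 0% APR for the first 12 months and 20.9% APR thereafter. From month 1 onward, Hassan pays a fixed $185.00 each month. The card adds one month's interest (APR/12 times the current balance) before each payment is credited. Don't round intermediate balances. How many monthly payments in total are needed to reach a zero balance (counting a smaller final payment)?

Promo months 1–12 at r₀ = 0%/12 = 0; months 13+ at r₁ = 20.9%/12 = 0.0174167.
After month 12 (no interest yet): B = $3,700.00 − 12·$185.00 = $1,480.00.
Then at r₁ with $185.00/mo: n₂ = −ln(1 − r₁·B/P)/ln(1+r₁) ≈ 8.69 → 9 more payments.

21 payments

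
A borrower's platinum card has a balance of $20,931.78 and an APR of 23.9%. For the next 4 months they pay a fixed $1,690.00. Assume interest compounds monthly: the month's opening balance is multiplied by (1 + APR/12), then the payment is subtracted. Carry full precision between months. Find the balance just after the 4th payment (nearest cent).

$15,685.18

Monthly rate r = 23.9%/12 = 1.99167% = 0.0199167.
Each month: B ← B·(1+r) − $1,690.00.
Month 1: interest $416.89; balance after payment $19,658.67.
Month 2: interest $391.54; balance after payment $18,360.21.
Month 3: interest $365.67; balance after payment $17,035.88.
Month 4: interest $339.30; balance after payment $15,685.18.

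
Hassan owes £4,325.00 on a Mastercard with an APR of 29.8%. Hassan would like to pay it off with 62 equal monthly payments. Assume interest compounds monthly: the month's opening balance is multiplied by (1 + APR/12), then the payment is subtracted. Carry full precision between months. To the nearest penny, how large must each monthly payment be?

Monthly rate r = 29.8%/12 = 2.48333% = 0.0248333.
Level-payment amortization: P = B₀·r / (1 − (1+r)^(−n)) = 4325.00·0.0248333 / (1 − 1.02483^(−62)).
Denominator 1 − (1+r)^(−62) = 0.781476094.
P = 107.404 / 0.781476094 ≈ 137.44.

£137.44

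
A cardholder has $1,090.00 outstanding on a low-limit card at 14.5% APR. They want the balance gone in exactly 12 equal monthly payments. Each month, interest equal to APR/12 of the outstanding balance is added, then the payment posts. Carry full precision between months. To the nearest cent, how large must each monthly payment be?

Monthly rate r = 14.5%/12 = 1.20833% = 0.0120833.
Level-payment amortization: P = B₀·r / (1 − (1+r)^(−n)) = 1090.00·0.0120833 / (1 − 1.01208^(−12)).
Denominator 1 − (1+r)^(−12) = 0.134225634.
P = 13.1708 / 0.134225634 ≈ 98.12.

$98.12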